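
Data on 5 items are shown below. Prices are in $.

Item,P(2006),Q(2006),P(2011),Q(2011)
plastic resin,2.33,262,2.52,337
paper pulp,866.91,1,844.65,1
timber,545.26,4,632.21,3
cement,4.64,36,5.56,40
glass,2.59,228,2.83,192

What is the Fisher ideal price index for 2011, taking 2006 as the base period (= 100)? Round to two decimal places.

Laspeyres component (base-period weights):
ΣP(2011)Q(2006) = 2.52×262 + 844.65×1 + 632.21×4 + 5.56×36 + 2.83×228 = 660.24 + 844.65 + 2528.84 + 200.16 + 645.24 = 4879.13
ΣP(2006)Q(2006) = 2.33×262 + 866.91×1 + 545.26×4 + 4.64×36 + 2.59×228 = 610.46 + 866.91 + 2181.04 + 167.04 + 590.52 = 4415.97
L = 4879.13 / 4415.97 × 100 = 110.4883
Paasche component (current-period weights):
ΣP(2011)Q(2011) = 2.52×337 + 844.65×1 + 632.21×3 + 5.56×40 + 2.83×192 = 849.24 + 844.65 + 1896.63 + 222.4 + 543.36 = 4356.28
ΣP(2006)Q(2011) = 2.33×337 + 866.91×1 + 545.26×3 + 4.64×40 + 2.59×192 = 785.21 + 866.91 + 1635.78 + 185.6 + 497.28 = 3970.78
P = 4356.28 / 3970.78 × 100 = 109.7084
Fisher = √(L × P) = √(110.4883 × 109.7084) = 110.0977

110.10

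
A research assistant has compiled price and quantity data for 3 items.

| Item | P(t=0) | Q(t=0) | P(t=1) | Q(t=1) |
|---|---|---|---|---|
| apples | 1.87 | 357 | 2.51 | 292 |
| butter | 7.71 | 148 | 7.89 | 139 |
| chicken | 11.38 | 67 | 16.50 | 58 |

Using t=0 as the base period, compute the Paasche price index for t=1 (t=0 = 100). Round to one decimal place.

122.3

Paasche price index uses current-period quantities as weights.
ΣP(t=1)·Q(t=1) = 2.51×292 + 7.89×139 + 16.50×58 = 732.92 + 1096.71 + 957 = 2786.63
ΣP(t=0)·Q(t=1) = 1.87×292 + 7.71×139 + 11.38×58 = 546.04 + 1071.69 + 660.04 = 2277.77
Index = 2786.63 / 2277.77 × 100 = 122.3403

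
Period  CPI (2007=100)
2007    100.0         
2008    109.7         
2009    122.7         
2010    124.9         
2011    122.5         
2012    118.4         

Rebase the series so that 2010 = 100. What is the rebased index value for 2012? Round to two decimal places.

94.80

Rebased(2012) = 118.4 / 124.9 × 100 = 94.7958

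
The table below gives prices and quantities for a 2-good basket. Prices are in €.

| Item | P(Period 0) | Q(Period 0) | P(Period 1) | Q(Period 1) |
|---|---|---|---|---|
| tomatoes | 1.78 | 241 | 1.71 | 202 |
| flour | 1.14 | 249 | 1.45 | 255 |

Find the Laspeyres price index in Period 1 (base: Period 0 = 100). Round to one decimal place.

108.5

Laspeyres price index uses base-period quantities as weights.
ΣP(Period 1)·Q(Period 0) = 1.71×241 + 1.45×249 = 412.11 + 361.05 = 773.16
ΣP(Period 0)·Q(Period 0) = 1.78×241 + 1.14×249 = 428.98 + 283.86 = 712.84
Index = 773.16 / 712.84 × 100 = 108.4619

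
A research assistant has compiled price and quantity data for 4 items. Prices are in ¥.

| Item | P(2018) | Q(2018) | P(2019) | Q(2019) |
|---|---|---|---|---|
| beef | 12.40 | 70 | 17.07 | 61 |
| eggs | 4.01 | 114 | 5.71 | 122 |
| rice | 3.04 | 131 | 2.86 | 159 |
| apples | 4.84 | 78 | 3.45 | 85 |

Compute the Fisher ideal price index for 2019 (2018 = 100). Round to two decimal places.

Laspeyres component (base-period weights):
ΣP(2019)Q(2018) = 17.07×70 + 5.71×114 + 2.86×131 + 3.45×78 = 1194.9 + 650.94 + 374.66 + 269.1 = 2489.6
ΣP(2018)Q(2018) = 12.40×70 + 4.01×114 + 3.04×131 + 4.84×78 = 868 + 457.14 + 398.24 + 377.52 = 2100.9
L = 2489.6 / 2100.9 × 100 = 118.5016
Paasche component (current-period weights):
ΣP(2019)Q(2019) = 17.07×61 + 5.71×122 + 2.86×159 + 3.45×85 = 1041.27 + 696.62 + 454.74 + 293.25 = 2485.88
ΣP(2018)Q(2019) = 12.40×61 + 4.01×122 + 3.04×159 + 4.84×85 = 756.4 + 489.22 + 483.36 + 411.4 = 2140.38
P = 2485.88 / 2140.38 × 100 = 116.1420
Fisher = √(L × P) = √(118.5016 × 116.1420) = 117.3159

117.32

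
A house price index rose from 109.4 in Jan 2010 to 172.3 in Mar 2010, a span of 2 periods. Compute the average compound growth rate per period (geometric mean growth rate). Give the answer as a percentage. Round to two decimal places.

25.50%

Growth factor = (172.3/109.4)^(1/2) = (1.574954)^(1/2) = 1.254972
Growth rate = 1.254972 − 1 = 0.254972 = 25.4972%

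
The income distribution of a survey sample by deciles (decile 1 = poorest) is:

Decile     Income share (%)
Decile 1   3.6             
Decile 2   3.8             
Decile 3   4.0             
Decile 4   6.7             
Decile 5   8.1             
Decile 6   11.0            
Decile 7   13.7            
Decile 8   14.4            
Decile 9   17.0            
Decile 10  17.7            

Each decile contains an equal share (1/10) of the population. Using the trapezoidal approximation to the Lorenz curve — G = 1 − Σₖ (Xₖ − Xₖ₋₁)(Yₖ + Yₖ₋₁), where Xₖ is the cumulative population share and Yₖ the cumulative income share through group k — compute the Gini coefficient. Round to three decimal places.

0.295

Cumulative income shares Yₖ: 0.0360, 0.0740, 0.1140, 0.1810, 0.2620, 0.3720, 0.5090, 0.6530, 0.8230, 1.0000
Σ (Xₖ−Xₖ₋₁)(Yₖ+Yₖ₋₁) = (1/10)(0.0360+0.0000) + (1/10)(0.0740+0.0360) + (1/10)(0.1140+0.0740) + (1/10)(0.1810+0.1140) + (1/10)(0.2620+0.1810) + (1/10)(0.3720+0.2620) + (1/10)(0.5090+0.3720) + (1/10)(0.6530+0.5090) + (1/10)(0.8230+0.6530) + (1/10)(1.0000+0.8230)
  = 0.0036 + 0.0110 + 0.0188 + 0.0295 + 0.0443 + 0.0634 + 0.0881 + 0.1162 + 0.1476 + 0.1823 = 0.7048
G = 1 − 0.7048 = 0.2952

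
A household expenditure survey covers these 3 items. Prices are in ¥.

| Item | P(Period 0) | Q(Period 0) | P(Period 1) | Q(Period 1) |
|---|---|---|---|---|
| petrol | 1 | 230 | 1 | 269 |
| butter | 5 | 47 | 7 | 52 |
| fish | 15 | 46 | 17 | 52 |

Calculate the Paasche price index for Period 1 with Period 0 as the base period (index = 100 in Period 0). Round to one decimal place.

115.9

Paasche price index uses current-period quantities as weights.
ΣP(Period 1)·Q(Period 1) = 1×269 + 7×52 + 17×52 = 269 + 364 + 884 = 1517
ΣP(Period 0)·Q(Period 1) = 1×269 + 5×52 + 15×52 = 269 + 260 + 780 = 1309
Index = 1517 / 1309 × 100 = 115.8900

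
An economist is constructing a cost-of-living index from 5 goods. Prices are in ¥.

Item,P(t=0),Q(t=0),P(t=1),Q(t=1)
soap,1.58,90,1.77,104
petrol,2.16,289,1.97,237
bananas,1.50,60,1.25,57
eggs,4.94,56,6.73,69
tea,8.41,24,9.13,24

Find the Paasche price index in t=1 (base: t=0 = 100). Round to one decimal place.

107.8

Paasche price index uses current-period quantities as weights.
ΣP(t=1)·Q(t=1) = 1.77×104 + 1.97×237 + 1.25×57 + 6.73×69 + 9.13×24 = 184.08 + 466.89 + 71.25 + 464.37 + 219.12 = 1405.71
ΣP(t=0)·Q(t=1) = 1.58×104 + 2.16×237 + 1.50×57 + 4.94×69 + 8.41×24 = 164.32 + 511.92 + 85.5 + 340.86 + 201.84 = 1304.44
Index = 1405.71 / 1304.44 × 100 = 107.7635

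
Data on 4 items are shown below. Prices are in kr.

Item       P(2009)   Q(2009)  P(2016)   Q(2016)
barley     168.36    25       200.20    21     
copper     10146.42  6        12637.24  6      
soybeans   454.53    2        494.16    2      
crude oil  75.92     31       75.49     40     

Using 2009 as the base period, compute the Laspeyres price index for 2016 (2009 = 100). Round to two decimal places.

123.13

Laspeyres price index uses base-period quantities as weights.
ΣP(2016)·Q(2009) = 200.20×25 + 12637.24×6 + 494.16×2 + 75.49×31 = 5005 + 75823.44 + 988.32 + 2340.19 = 84156.95
ΣP(2009)·Q(2009) = 168.36×25 + 10146.42×6 + 454.53×2 + 75.92×31 = 4209 + 60878.52 + 909.06 + 2353.52 = 68350.1
Index = 84156.95 / 68350.1 × 100 = 123.1263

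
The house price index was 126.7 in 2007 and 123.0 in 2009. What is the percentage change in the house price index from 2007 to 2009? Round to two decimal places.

Change = (123.0 − 126.7) / 126.7 × 100
       = -3.7 / 126.7 × 100 = -2.9203%

-2.92%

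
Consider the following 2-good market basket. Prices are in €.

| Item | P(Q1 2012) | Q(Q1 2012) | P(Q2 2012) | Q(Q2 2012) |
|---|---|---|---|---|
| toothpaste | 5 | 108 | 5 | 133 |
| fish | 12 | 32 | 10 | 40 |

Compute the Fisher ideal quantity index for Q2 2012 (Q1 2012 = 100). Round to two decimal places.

Laspeyres component (base-period weights):
ΣP(Q1 2012)Q(Q2 2012) = 5×133 + 12×40 = 665 + 480 = 1145
ΣP(Q1 2012)Q(Q1 2012) = 5×108 + 12×32 = 540 + 384 = 924
L = 1145 / 924 × 100 = 123.9177
Paasche component (current-period weights):
ΣP(Q2 2012)Q(Q2 2012) = 5×133 + 10×40 = 665 + 400 = 1065
ΣP(Q2 2012)Q(Q1 2012) = 5×108 + 10×32 = 540 + 320 = 860
P = 1065 / 860 × 100 = 123.8372
Fisher = √(L × P) = √(123.9177 × 123.8372) = 123.8775

123.88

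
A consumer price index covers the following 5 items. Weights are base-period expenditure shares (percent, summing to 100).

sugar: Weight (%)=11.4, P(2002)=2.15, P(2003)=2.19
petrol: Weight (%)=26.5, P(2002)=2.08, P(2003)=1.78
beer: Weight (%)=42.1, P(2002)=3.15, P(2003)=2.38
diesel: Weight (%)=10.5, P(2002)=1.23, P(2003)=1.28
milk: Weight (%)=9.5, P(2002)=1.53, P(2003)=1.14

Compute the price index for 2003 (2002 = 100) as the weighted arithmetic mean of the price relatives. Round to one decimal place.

sugar: 11.4 × (2.19/2.15) = 11.4 × 1.018605 = 11.6121
petrol: 26.5 × (1.78/2.08) = 26.5 × 0.855769 = 22.6779
beer: 42.1 × (2.38/3.15) = 42.1 × 0.755556 = 31.8089
diesel: 10.5 × (1.28/1.23) = 10.5 × 1.040650 = 10.9268
milk: 9.5 × (1.14/1.53) = 9.5 × 0.745098 = 7.0784
Index = Σ wᵢ·(p₁ᵢ/p₀ᵢ) = 11.6121 + 22.6779 + 31.8089 + 10.9268 + 7.0784 = 84.1041

84.1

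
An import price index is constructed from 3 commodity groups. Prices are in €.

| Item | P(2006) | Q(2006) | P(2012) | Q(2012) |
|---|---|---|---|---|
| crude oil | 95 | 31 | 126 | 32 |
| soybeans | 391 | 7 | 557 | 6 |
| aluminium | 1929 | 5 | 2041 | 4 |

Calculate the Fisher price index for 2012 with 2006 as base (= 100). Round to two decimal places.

Laspeyres component (base-period weights):
ΣP(2012)Q(2006) = 126×31 + 557×7 + 2041×5 = 3906 + 3899 + 10205 = 18010
ΣP(2006)Q(2006) = 95×31 + 391×7 + 1929×5 = 2945 + 2737 + 9645 = 15327
L = 18010 / 15327 × 100 = 117.5051
Paasche component (current-period weights):
ΣP(2012)Q(2012) = 126×32 + 557×6 + 2041×4 = 4032 + 3342 + 8164 = 15538
ΣP(2006)Q(2012) = 95×32 + 391×6 + 1929×4 = 3040 + 2346 + 7716 = 13102
P = 15538 / 13102 × 100 = 118.5926
Fisher = √(L × P) = √(117.5051 × 118.5926) = 118.0476

118.05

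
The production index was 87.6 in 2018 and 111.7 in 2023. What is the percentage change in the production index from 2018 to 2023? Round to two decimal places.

Change = (111.7 − 87.6) / 87.6 × 100
       = 24.1 / 87.6 × 100 = 27.5114%

27.51%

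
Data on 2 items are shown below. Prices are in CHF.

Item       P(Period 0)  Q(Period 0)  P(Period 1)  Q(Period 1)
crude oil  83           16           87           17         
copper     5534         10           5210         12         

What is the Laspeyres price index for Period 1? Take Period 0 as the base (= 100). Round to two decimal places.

Laspeyres price index uses base-period quantities as weights.
ΣP(Period 1)·Q(Period 0) = 87×16 + 5210×10 = 1392 + 52100 = 53492
ΣP(Period 0)·Q(Period 0) = 83×16 + 5534×10 = 1328 + 55340 = 56668
Index = 53492 / 56668 × 100 = 94.3954

94.40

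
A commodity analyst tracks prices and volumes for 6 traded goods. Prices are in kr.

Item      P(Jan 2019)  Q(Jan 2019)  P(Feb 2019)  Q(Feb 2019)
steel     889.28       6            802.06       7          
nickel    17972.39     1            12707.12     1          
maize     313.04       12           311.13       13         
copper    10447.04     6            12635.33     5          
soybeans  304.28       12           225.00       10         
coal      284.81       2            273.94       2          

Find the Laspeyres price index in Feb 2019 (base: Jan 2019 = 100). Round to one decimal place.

Laspeyres price index uses base-period quantities as weights.
ΣP(Feb 2019)·Q(Jan 2019) = 802.06×6 + 12707.12×1 + 311.13×12 + 12635.33×6 + 225.00×12 + 273.94×2 = 4812.36 + 12707.12 + 3733.56 + 75811.98 + 2700 + 547.88 = 100312.9
ΣP(Jan 2019)·Q(Jan 2019) = 889.28×6 + 17972.39×1 + 313.04×12 + 10447.04×6 + 304.28×12 + 284.81×2 = 5335.68 + 17972.39 + 3756.48 + 62682.24 + 3651.36 + 569.62 = 93967.77
Index = 100312.9 / 93967.77 × 100 = 106.7525

106.8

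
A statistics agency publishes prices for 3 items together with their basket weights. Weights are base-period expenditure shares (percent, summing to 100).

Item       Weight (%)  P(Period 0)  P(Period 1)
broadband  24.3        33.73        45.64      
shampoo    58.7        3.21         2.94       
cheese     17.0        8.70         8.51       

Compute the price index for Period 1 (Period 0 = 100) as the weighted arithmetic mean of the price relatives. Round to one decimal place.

103.3

broadband: 24.3 × (45.64/33.73) = 24.3 × 1.353098 = 32.8803
shampoo: 58.7 × (2.94/3.21) = 58.7 × 0.915888 = 53.7626
cheese: 17.0 × (8.51/8.70) = 17.0 × 0.978161 = 16.6287
Index = Σ wᵢ·(p₁ᵢ/p₀ᵢ) = 32.8803 + 53.7626 + 16.6287 = 103.2716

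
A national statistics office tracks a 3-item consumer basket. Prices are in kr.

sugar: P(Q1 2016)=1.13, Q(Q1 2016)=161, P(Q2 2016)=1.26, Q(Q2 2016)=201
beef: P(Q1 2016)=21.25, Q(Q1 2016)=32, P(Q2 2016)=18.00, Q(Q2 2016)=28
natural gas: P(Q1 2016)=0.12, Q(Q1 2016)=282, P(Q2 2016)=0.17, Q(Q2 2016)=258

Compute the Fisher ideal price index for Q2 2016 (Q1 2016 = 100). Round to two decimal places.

Laspeyres component (base-period weights):
ΣP(Q2 2016)Q(Q1 2016) = 1.26×161 + 18.00×32 + 0.17×282 = 202.86 + 576 + 47.94 = 826.8
ΣP(Q1 2016)Q(Q1 2016) = 1.13×161 + 21.25×32 + 0.12×282 = 181.93 + 680 + 33.84 = 895.77
L = 826.8 / 895.77 × 100 = 92.3005
Paasche component (current-period weights):
ΣP(Q2 2016)Q(Q2 2016) = 1.26×201 + 18.00×28 + 0.17×258 = 253.26 + 504 + 43.86 = 801.12
ΣP(Q1 2016)Q(Q2 2016) = 1.13×201 + 21.25×28 + 0.12×258 = 227.13 + 595 + 30.96 = 853.09
P = 801.12 / 853.09 × 100 = 93.9080
Fisher = √(L × P) = √(92.3005 × 93.9080) = 93.1008

93.10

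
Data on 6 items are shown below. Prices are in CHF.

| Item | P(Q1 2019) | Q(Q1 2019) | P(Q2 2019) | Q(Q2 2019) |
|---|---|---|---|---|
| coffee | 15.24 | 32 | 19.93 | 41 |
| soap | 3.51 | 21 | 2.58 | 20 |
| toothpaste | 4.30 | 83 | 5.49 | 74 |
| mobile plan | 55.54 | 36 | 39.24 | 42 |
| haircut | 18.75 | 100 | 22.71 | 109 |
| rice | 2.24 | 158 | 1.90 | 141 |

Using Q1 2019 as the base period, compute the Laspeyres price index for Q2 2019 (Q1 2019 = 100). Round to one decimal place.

Laspeyres price index uses base-period quantities as weights.
ΣP(Q2 2019)·Q(Q1 2019) = 19.93×32 + 2.58×21 + 5.49×83 + 39.24×36 + 22.71×100 + 1.90×158 = 637.76 + 54.18 + 455.67 + 1412.64 + 2271 + 300.2 = 5131.45
ΣP(Q1 2019)·Q(Q1 2019) = 15.24×32 + 3.51×21 + 4.30×83 + 55.54×36 + 18.75×100 + 2.24×158 = 487.68 + 73.71 + 356.9 + 1999.44 + 1875 + 353.92 = 5146.65
Index = 5131.45 / 5146.65 × 100 = 99.7047

99.7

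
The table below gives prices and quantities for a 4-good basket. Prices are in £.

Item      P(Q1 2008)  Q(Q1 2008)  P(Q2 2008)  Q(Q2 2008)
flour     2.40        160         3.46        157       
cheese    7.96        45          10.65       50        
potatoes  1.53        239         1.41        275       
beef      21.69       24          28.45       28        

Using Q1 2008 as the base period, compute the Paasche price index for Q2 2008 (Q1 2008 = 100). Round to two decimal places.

125.36

Paasche price index uses current-period quantities as weights.
ΣP(Q2 2008)·Q(Q2 2008) = 3.46×157 + 10.65×50 + 1.41×275 + 28.45×28 = 543.22 + 532.5 + 387.75 + 796.6 = 2260.07
ΣP(Q1 2008)·Q(Q2 2008) = 2.40×157 + 7.96×50 + 1.53×275 + 21.69×28 = 376.8 + 398 + 420.75 + 607.32 = 1802.87
Index = 2260.07 / 1802.87 × 100 = 125.3596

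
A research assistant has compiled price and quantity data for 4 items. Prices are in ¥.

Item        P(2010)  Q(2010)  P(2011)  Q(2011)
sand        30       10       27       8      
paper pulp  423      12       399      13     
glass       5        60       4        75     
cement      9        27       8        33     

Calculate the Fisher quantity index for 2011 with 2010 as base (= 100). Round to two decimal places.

Laspeyres component (base-period weights):
ΣP(2010)Q(2011) = 30×8 + 423×13 + 5×75 + 9×33 = 240 + 5499 + 375 + 297 = 6411
ΣP(2010)Q(2010) = 30×10 + 423×12 + 5×60 + 9×27 = 300 + 5076 + 300 + 243 = 5919
L = 6411 / 5919 × 100 = 108.3122
Paasche component (current-period weights):
ΣP(2011)Q(2011) = 27×8 + 399×13 + 4×75 + 8×33 = 216 + 5187 + 300 + 264 = 5967
ΣP(2011)Q(2010) = 27×10 + 399×12 + 4×60 + 8×27 = 270 + 4788 + 240 + 216 = 5514
P = 5967 / 5514 × 100 = 108.2155
Fisher = √(L × P) = √(108.3122 × 108.2155) = 108.2638

108.26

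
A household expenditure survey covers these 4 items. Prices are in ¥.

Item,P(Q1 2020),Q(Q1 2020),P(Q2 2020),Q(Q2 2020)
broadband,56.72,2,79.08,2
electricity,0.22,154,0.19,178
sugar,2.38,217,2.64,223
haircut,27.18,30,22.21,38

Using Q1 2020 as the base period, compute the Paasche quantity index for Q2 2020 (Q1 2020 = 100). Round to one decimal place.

Paasche quantity index uses current-period prices as weights.
ΣP(Q2 2020)·Q(Q2 2020) = 79.08×2 + 0.19×178 + 2.64×223 + 22.21×38 = 158.16 + 33.82 + 588.72 + 843.98 = 1624.68
ΣP(Q2 2020)·Q(Q1 2020) = 79.08×2 + 0.19×154 + 2.64×217 + 22.21×30 = 158.16 + 29.26 + 572.88 + 666.3 = 1426.6
Index = 1624.68 / 1426.6 × 100 = 113.8848

113.9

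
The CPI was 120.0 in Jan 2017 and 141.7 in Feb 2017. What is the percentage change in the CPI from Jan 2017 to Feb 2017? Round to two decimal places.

18.08%

Change = (141.7 − 120.0) / 120.0 × 100
       = 21.7 / 120.0 × 100 = 18.0833%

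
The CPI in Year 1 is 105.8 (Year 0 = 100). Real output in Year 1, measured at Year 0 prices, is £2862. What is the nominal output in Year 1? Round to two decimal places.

3028.00

Nominal = Real × (Index/100) = 2862 × (105.8/100)
        = 2862 × 1.058 = 3027.9960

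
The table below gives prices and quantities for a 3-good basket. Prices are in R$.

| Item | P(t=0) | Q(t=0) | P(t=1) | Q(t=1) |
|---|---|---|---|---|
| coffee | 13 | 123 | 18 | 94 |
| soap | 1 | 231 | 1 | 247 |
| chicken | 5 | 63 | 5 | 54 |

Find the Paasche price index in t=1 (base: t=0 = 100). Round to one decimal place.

Paasche price index uses current-period quantities as weights.
ΣP(t=1)·Q(t=1) = 18×94 + 1×247 + 5×54 = 1692 + 247 + 270 = 2209
ΣP(t=0)·Q(t=1) = 13×94 + 1×247 + 5×54 = 1222 + 247 + 270 = 1739
Index = 2209 / 1739 × 100 = 127.0270

127.0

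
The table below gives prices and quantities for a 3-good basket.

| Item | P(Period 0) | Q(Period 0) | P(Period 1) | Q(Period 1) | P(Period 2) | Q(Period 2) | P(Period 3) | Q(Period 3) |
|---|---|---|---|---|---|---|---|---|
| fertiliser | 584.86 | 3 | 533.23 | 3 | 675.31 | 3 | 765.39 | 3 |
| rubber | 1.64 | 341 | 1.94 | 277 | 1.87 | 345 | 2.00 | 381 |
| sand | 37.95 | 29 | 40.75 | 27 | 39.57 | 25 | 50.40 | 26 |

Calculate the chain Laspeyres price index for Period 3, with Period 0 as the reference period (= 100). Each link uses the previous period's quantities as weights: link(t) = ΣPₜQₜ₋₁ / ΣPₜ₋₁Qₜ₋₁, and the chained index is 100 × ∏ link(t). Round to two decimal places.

130.53

Link Period 0→Period 1:
ΣP(Period 1)Q(Period 0) = 533.23×3 + 1.94×341 + 40.75×29 = 1599.69 + 661.54 + 1181.75 = 3442.98
ΣP(Period 0)Q(Period 0) = 584.86×3 + 1.64×341 + 37.95×29 = 1754.58 + 559.24 + 1100.55 = 3414.37
link = 3442.98/3414.37 = 1.008379
Link Period 1→Period 2:
ΣP(Period 2)Q(Period 1) = 675.31×3 + 1.87×277 + 39.57×27 = 2025.93 + 517.99 + 1068.39 = 3612.31
ΣP(Period 1)Q(Period 1) = 533.23×3 + 1.94×277 + 40.75×27 = 1599.69 + 537.38 + 1100.25 = 3237.32
link = 3612.31/3237.32 = 1.115833
Link Period 2→Period 3:
ΣP(Period 3)Q(Period 2) = 765.39×3 + 2.00×345 + 50.40×25 = 2296.17 + 690 + 1260 = 4246.17
ΣP(Period 2)Q(Period 2) = 675.31×3 + 1.87×345 + 39.57×25 = 2025.93 + 645.15 + 989.25 = 3660.33
link = 4246.17/3660.33 = 1.160051
Chained index = 100 × 1.008379 × 1.115833 × 1.160051 = 130.5270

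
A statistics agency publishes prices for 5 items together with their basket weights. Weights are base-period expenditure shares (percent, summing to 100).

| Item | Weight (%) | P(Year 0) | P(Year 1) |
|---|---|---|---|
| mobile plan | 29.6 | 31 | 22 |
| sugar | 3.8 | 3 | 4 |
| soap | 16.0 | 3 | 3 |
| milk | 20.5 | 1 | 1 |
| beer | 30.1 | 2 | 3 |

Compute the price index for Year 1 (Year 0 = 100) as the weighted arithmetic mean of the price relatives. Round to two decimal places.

mobile plan: 29.6 × (22/31) = 29.6 × 0.709677 = 21.0065
sugar: 3.8 × (4/3) = 3.8 × 1.333333 = 5.0667
soap: 16.0 × (3/3) = 16.0 × 1.000000 = 16.0000
milk: 20.5 × (1/1) = 20.5 × 1.000000 = 20.5000
beer: 30.1 × (3/2) = 30.1 × 1.500000 = 45.1500
Index = Σ wᵢ·(p₁ᵢ/p₀ᵢ) = 21.0065 + 5.0667 + 16.0000 + 20.5000 + 45.1500 = 107.7231

107.72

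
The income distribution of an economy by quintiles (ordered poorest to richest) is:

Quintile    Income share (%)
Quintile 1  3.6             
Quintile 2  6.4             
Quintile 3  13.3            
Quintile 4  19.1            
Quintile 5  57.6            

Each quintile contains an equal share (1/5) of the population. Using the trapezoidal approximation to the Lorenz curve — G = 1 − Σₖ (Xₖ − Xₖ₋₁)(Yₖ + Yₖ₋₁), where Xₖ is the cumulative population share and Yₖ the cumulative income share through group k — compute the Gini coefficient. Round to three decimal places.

Cumulative income shares Yₖ: 0.0360, 0.1000, 0.2330, 0.4240, 1.0000
Σ (Xₖ−Xₖ₋₁)(Yₖ+Yₖ₋₁) = (1/5)(0.0360+0.0000) + (1/5)(0.1000+0.0360) + (1/5)(0.2330+0.1000) + (1/5)(0.4240+0.2330) + (1/5)(1.0000+0.4240)
  = 0.0072 + 0.0272 + 0.0666 + 0.1314 + 0.2848 = 0.5172
G = 1 − 0.5172 = 0.4828

0.483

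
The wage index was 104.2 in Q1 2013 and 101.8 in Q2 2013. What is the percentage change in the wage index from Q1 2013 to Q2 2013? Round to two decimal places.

-2.30%

Change = (101.8 − 104.2) / 104.2 × 100
       = -2.4 / 104.2 × 100 = -2.3033%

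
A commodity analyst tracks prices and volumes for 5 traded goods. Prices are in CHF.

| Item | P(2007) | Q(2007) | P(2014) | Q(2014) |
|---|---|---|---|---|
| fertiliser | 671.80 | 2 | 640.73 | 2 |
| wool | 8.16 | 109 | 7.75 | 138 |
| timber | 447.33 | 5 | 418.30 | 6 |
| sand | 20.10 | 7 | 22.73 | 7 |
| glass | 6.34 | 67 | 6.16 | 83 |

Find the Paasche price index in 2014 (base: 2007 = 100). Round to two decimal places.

Paasche price index uses current-period quantities as weights.
ΣP(2014)·Q(2014) = 640.73×2 + 7.75×138 + 418.30×6 + 22.73×7 + 6.16×83 = 1281.46 + 1069.5 + 2509.8 + 159.11 + 511.28 = 5531.15
ΣP(2007)·Q(2014) = 671.80×2 + 8.16×138 + 447.33×6 + 20.10×7 + 6.34×83 = 1343.6 + 1126.08 + 2683.98 + 140.7 + 526.22 = 5820.58
Index = 5531.15 / 5820.58 × 100 = 95.0275

95.03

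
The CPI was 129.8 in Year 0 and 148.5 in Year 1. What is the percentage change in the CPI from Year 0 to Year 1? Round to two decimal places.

14.41%

Change = (148.5 − 129.8) / 129.8 × 100
       = 18.7 / 129.8 × 100 = 14.4068%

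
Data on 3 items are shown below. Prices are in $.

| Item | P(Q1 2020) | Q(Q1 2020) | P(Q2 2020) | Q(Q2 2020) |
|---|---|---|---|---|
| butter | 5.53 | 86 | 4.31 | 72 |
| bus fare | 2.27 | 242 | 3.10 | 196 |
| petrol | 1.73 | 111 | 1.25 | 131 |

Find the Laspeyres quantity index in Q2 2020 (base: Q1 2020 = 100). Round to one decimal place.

87.9

Laspeyres quantity index uses base-period prices as weights.
ΣP(Q1 2020)·Q(Q2 2020) = 5.53×72 + 2.27×196 + 1.73×131 = 398.16 + 444.92 + 226.63 = 1069.71
ΣP(Q1 2020)·Q(Q1 2020) = 5.53×86 + 2.27×242 + 1.73×111 = 475.58 + 549.34 + 192.03 = 1216.95
Index = 1069.71 / 1216.95 × 100 = 87.9009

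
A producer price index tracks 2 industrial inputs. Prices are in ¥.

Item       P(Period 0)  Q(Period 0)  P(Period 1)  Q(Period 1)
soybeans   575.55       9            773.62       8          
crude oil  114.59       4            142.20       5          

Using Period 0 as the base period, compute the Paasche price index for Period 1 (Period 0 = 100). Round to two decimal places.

Paasche price index uses current-period quantities as weights.
ΣP(Period 1)·Q(Period 1) = 773.62×8 + 142.20×5 = 6188.96 + 711 = 6899.96
ΣP(Period 0)·Q(Period 1) = 575.55×8 + 114.59×5 = 4604.4 + 572.95 = 5177.35
Index = 6899.96 / 5177.35 × 100 = 133.2720

133.27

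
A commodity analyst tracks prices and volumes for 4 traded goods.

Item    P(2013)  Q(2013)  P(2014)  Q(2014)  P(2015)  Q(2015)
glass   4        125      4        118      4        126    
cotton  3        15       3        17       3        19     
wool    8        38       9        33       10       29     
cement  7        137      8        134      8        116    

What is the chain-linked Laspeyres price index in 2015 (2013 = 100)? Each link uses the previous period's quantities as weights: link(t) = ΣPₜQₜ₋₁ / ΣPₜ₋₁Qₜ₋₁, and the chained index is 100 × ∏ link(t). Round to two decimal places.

Link 2013→2014:
ΣP(2014)Q(2013) = 4×125 + 3×15 + 9×38 + 8×137 = 500 + 45 + 342 + 1096 = 1983
ΣP(2013)Q(2013) = 4×125 + 3×15 + 8×38 + 7×137 = 500 + 45 + 304 + 959 = 1808
link = 1983/1808 = 1.096792
Link 2014→2015:
ΣP(2015)Q(2014) = 4×118 + 3×17 + 10×33 + 8×134 = 472 + 51 + 330 + 1072 = 1925
ΣP(2014)Q(2014) = 4×118 + 3×17 + 9×33 + 8×134 = 472 + 51 + 297 + 1072 = 1892
link = 1925/1892 = 1.017442
Chained index = 100 × 1.096792 × 1.017442 = 111.5922

111.59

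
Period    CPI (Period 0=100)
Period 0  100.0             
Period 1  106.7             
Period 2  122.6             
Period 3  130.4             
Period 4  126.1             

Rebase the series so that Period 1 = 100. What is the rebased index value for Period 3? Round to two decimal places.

122.21

Rebased(Period 3) = 130.4 / 106.7 × 100 = 122.2118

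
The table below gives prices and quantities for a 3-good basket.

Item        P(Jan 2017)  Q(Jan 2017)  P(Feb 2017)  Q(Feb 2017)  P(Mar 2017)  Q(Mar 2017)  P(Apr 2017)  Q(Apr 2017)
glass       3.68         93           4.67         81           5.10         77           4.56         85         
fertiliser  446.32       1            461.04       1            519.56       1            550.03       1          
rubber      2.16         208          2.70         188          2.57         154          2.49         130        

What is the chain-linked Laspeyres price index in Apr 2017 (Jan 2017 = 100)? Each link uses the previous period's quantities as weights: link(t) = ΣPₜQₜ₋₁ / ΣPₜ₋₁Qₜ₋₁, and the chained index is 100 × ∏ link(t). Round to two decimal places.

Link Jan 2017→Feb 2017:
ΣP(Feb 2017)Q(Jan 2017) = 4.67×93 + 461.04×1 + 2.70×208 = 434.31 + 461.04 + 561.6 = 1456.95
ΣP(Jan 2017)Q(Jan 2017) = 3.68×93 + 446.32×1 + 2.16×208 = 342.24 + 446.32 + 449.28 = 1237.84
link = 1456.95/1237.84 = 1.177010
Link Feb 2017→Mar 2017:
ΣP(Mar 2017)Q(Feb 2017) = 5.10×81 + 519.56×1 + 2.57×188 = 413.1 + 519.56 + 483.16 = 1415.82
ΣP(Feb 2017)Q(Feb 2017) = 4.67×81 + 461.04×1 + 2.70×188 = 378.27 + 461.04 + 507.6 = 1346.91
link = 1415.82/1346.91 = 1.051162
Link Mar 2017→Apr 2017:
ΣP(Apr 2017)Q(Mar 2017) = 4.56×77 + 550.03×1 + 2.49×154 = 351.12 + 550.03 + 383.46 = 1284.61
ΣP(Mar 2017)Q(Mar 2017) = 5.10×77 + 519.56×1 + 2.57×154 = 392.7 + 519.56 + 395.78 = 1308.04
link = 1284.61/1308.04 = 0.982088
Chained index = 100 × 1.177010 × 1.051162 × 0.982088 = 121.5066

121.51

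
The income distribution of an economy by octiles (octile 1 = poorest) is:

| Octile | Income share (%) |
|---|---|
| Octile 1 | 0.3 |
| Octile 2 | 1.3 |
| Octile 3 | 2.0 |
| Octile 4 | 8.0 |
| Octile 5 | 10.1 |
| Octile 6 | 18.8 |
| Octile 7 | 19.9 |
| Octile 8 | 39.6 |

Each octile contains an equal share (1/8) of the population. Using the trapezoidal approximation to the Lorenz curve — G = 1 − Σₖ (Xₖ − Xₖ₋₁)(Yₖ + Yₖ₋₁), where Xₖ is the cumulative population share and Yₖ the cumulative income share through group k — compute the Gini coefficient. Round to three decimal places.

Cumulative income shares Yₖ: 0.0030, 0.0160, 0.0360, 0.1160, 0.2170, 0.4050, 0.6040, 1.0000
Σ (Xₖ−Xₖ₋₁)(Yₖ+Yₖ₋₁) = (1/8)(0.0030+0.0000) + (1/8)(0.0160+0.0030) + (1/8)(0.0360+0.0160) + (1/8)(0.1160+0.0360) + (1/8)(0.2170+0.1160) + (1/8)(0.4050+0.2170) + (1/8)(0.6040+0.4050) + (1/8)(1.0000+0.6040)
  = 0.0004 + 0.0024 + 0.0065 + 0.0190 + 0.0416 + 0.0777 + 0.1261 + 0.2005 = 0.4743
G = 1 − 0.4743 = 0.5257

0.526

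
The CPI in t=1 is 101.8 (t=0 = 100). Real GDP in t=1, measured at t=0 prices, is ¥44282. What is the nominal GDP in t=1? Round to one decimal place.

Nominal = Real × (Index/100) = 44282 × (101.8/100)
        = 44282 × 1.018 = 45079.0760

45079.1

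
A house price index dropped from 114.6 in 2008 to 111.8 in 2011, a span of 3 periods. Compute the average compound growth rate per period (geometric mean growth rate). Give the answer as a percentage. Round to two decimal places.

-0.82%

Growth factor = (111.8/114.6)^(1/3) = (0.975567)^(1/3) = 0.991788
Growth rate = 0.991788 − 1 = -0.008212 = -0.8212%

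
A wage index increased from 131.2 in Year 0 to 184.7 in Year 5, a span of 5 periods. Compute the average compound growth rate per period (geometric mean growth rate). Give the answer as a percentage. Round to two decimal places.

7.08%

Growth factor = (184.7/131.2)^(1/5) = (1.407774)^(1/5) = 1.070796
Growth rate = 1.070796 − 1 = 0.070796 = 7.0796%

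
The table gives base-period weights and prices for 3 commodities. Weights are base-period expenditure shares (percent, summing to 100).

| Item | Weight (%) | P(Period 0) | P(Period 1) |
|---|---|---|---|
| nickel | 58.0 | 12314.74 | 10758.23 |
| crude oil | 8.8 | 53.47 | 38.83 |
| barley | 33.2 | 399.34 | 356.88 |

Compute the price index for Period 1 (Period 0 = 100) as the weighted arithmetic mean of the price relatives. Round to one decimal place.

86.7

nickel: 58.0 × (10758.23/12314.74) = 58.0 × 0.873606 = 50.6691
crude oil: 8.8 × (38.83/53.47) = 8.8 × 0.726202 = 6.3906
barley: 33.2 × (356.88/399.34) = 33.2 × 0.893675 = 29.6700
Index = Σ wᵢ·(p₁ᵢ/p₀ᵢ) = 50.6691 + 6.3906 + 29.6700 = 86.7297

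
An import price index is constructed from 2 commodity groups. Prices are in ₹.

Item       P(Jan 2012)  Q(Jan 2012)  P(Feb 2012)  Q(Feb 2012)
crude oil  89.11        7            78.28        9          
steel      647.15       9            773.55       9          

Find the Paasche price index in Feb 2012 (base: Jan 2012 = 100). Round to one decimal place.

Paasche price index uses current-period quantities as weights.
ΣP(Feb 2012)·Q(Feb 2012) = 78.28×9 + 773.55×9 = 704.52 + 6961.95 = 7666.47
ΣP(Jan 2012)·Q(Feb 2012) = 89.11×9 + 647.15×9 = 801.99 + 5824.35 = 6626.34
Index = 7666.47 / 6626.34 × 100 = 115.6969

115.7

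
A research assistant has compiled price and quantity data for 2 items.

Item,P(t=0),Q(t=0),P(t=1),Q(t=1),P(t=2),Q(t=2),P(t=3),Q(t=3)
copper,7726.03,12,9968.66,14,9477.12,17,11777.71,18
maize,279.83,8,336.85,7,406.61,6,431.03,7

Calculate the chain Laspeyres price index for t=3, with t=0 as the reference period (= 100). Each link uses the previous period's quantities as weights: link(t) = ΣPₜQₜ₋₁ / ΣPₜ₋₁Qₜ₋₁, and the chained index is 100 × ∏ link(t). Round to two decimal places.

Link t=0→t=1:
ΣP(t=1)Q(t=0) = 9968.66×12 + 336.85×8 = 119623.92 + 2694.8 = 122318.72
ΣP(t=0)Q(t=0) = 7726.03×12 + 279.83×8 = 92712.36 + 2238.64 = 94951
link = 122318.72/94951 = 1.288230
Link t=1→t=2:
ΣP(t=2)Q(t=1) = 9477.12×14 + 406.61×7 = 132679.68 + 2846.27 = 135525.95
ΣP(t=1)Q(t=1) = 9968.66×14 + 336.85×7 = 139561.24 + 2357.95 = 141919.19
link = 135525.95/141919.19 = 0.954952
Link t=2→t=3:
ΣP(t=3)Q(t=2) = 11777.71×17 + 431.03×6 = 200221.07 + 2586.18 = 202807.25
ΣP(t=2)Q(t=2) = 9477.12×17 + 406.61×6 = 161111.04 + 2439.66 = 163550.7
link = 202807.25/163550.7 = 1.240027
Chained index = 100 × 1.288230 × 0.954952 × 1.240027 = 152.5477

152.55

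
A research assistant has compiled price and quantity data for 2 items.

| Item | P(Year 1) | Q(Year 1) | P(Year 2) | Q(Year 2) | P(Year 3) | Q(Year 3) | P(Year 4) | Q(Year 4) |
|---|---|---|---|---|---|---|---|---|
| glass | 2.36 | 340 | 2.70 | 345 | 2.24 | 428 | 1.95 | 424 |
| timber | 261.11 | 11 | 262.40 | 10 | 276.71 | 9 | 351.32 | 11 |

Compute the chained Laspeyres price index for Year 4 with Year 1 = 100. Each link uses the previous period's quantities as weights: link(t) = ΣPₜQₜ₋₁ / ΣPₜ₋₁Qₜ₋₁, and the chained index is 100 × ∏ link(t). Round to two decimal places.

Link Year 1→Year 2:
ΣP(Year 2)Q(Year 1) = 2.70×340 + 262.40×11 = 918 + 2886.4 = 3804.4
ΣP(Year 1)Q(Year 1) = 2.36×340 + 261.11×11 = 802.4 + 2872.21 = 3674.61
link = 3804.4/3674.61 = 1.035321
Link Year 2→Year 3:
ΣP(Year 3)Q(Year 2) = 2.24×345 + 276.71×10 = 772.8 + 2767.1 = 3539.9
ΣP(Year 2)Q(Year 2) = 2.70×345 + 262.40×10 = 931.5 + 2624 = 3555.5
link = 3539.9/3555.5 = 0.995612
Link Year 3→Year 4:
ΣP(Year 4)Q(Year 3) = 1.95×428 + 351.32×9 = 834.6 + 3161.88 = 3996.48
ΣP(Year 3)Q(Year 3) = 2.24×428 + 276.71×9 = 958.72 + 2490.39 = 3449.11
link = 3996.48/3449.11 = 1.158699
Chained index = 100 × 1.035321 × 0.995612 × 1.158699 = 119.4362

119.44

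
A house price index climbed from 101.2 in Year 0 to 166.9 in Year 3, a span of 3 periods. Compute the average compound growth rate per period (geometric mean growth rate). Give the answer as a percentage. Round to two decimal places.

18.15%

Growth factor = (166.9/101.2)^(1/3) = (1.649209)^(1/3) = 1.181477
Growth rate = 1.181477 − 1 = 0.181477 = 18.1477%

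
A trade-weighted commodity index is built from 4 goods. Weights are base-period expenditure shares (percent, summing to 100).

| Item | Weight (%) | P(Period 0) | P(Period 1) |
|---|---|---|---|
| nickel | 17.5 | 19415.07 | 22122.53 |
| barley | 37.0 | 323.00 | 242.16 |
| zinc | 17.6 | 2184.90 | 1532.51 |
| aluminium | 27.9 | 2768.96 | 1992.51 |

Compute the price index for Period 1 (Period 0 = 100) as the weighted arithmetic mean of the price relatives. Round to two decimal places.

nickel: 17.5 × (22122.53/19415.07) = 17.5 × 1.139451 = 19.9404
barley: 37.0 × (242.16/323.00) = 37.0 × 0.749721 = 27.7397
zinc: 17.6 × (1532.51/2184.90) = 17.6 × 0.701410 = 12.3448
aluminium: 27.9 × (1992.51/2768.96) = 27.9 × 0.719588 = 20.0765
Index = Σ wᵢ·(p₁ᵢ/p₀ᵢ) = 19.9404 + 27.7397 + 12.3448 + 20.0765 = 80.1014

80.10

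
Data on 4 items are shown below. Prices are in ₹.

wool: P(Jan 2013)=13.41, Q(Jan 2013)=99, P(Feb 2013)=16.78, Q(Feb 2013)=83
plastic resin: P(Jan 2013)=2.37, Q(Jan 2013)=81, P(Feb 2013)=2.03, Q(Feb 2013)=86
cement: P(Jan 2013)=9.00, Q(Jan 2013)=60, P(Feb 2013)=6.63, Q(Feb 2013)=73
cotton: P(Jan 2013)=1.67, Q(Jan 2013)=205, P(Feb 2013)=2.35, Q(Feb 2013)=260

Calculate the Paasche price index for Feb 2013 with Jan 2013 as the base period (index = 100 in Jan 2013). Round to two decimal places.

110.56

Paasche price index uses current-period quantities as weights.
ΣP(Feb 2013)·Q(Feb 2013) = 16.78×83 + 2.03×86 + 6.63×73 + 2.35×260 = 1392.74 + 174.58 + 483.99 + 611 = 2662.31
ΣP(Jan 2013)·Q(Feb 2013) = 13.41×83 + 2.37×86 + 9.00×73 + 1.67×260 = 1113.03 + 203.82 + 657 + 434.2 = 2408.05
Index = 2662.31 / 2408.05 × 100 = 110.5588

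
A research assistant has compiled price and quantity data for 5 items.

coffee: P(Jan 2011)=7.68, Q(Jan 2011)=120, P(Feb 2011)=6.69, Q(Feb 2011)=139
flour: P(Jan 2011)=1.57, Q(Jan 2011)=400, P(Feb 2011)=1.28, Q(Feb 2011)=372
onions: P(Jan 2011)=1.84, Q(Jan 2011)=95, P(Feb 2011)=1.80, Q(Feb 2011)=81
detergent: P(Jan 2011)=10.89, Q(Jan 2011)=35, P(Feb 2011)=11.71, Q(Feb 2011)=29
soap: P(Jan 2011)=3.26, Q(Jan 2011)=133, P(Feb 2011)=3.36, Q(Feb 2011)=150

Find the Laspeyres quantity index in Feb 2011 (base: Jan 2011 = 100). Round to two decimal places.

102.61

Laspeyres quantity index uses base-period prices as weights.
ΣP(Jan 2011)·Q(Feb 2011) = 7.68×139 + 1.57×372 + 1.84×81 + 10.89×29 + 3.26×150 = 1067.52 + 584.04 + 149.04 + 315.81 + 489 = 2605.41
ΣP(Jan 2011)·Q(Jan 2011) = 7.68×120 + 1.57×400 + 1.84×95 + 10.89×35 + 3.26×133 = 921.6 + 628 + 174.8 + 381.15 + 433.58 = 2539.13
Index = 2605.41 / 2539.13 × 100 = 102.6103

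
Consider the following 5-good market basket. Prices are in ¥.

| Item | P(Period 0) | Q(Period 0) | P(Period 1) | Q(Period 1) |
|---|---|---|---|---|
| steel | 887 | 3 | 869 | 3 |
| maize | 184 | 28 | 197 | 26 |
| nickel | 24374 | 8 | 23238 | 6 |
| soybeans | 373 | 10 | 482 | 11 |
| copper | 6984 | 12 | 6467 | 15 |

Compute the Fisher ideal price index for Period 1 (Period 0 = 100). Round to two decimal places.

95.12

Laspeyres component (base-period weights):
ΣP(Period 1)Q(Period 0) = 869×3 + 197×28 + 23238×8 + 482×10 + 6467×12 = 2607 + 5516 + 185904 + 4820 + 77604 = 276451
ΣP(Period 0)Q(Period 0) = 887×3 + 184×28 + 24374×8 + 373×10 + 6984×12 = 2661 + 5152 + 194992 + 3730 + 83808 = 290343
L = 276451 / 290343 × 100 = 95.2153
Paasche component (current-period weights):
ΣP(Period 1)Q(Period 1) = 869×3 + 197×26 + 23238×6 + 482×11 + 6467×15 = 2607 + 5122 + 139428 + 5302 + 97005 = 249464
ΣP(Period 0)Q(Period 1) = 887×3 + 184×26 + 24374×6 + 373×11 + 6984×15 = 2661 + 4784 + 146244 + 4103 + 104760 = 262552
P = 249464 / 262552 × 100 = 95.0151
Fisher = √(L × P) = √(95.2153 × 95.0151) = 95.1151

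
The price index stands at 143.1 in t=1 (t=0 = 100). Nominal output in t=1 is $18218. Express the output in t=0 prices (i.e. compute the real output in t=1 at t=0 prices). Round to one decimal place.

Real = Nominal ÷ (Index/100) = 18218 ÷ (143.1/100)
     = 18218 ÷ 1.431 = 12730.9574

12731.0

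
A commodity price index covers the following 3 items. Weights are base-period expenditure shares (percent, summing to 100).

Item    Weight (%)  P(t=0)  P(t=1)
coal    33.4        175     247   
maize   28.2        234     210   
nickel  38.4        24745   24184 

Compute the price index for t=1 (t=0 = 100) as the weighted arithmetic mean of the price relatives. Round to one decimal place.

110.0

coal: 33.4 × (247/175) = 33.4 × 1.411429 = 47.1417
maize: 28.2 × (210/234) = 28.2 × 0.897436 = 25.3077
nickel: 38.4 × (24184/24745) = 38.4 × 0.977329 = 37.5294
Index = Σ wᵢ·(p₁ᵢ/p₀ᵢ) = 47.1417 + 25.3077 + 37.5294 = 109.9788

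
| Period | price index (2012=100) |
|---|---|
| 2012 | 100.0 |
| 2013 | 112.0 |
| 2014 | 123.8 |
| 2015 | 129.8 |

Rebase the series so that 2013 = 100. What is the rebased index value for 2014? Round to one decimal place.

110.5

Rebased(2014) = 123.8 / 112.0 × 100 = 110.5357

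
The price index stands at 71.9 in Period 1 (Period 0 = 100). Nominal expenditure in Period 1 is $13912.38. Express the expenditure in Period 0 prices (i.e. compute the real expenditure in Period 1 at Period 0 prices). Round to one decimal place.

19349.6

Real = Nominal ÷ (Index/100) = 13912.38 ÷ (71.9/100)
     = 13912.38 ÷ 0.719 = 19349.6245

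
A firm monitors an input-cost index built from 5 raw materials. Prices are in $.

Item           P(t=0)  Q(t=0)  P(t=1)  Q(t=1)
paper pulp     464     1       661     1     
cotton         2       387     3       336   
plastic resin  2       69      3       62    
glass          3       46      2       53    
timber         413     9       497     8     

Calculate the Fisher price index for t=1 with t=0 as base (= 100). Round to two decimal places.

Laspeyres component (base-period weights):
ΣP(t=1)Q(t=0) = 661×1 + 3×387 + 3×69 + 2×46 + 497×9 = 661 + 1161 + 207 + 92 + 4473 = 6594
ΣP(t=0)Q(t=0) = 464×1 + 2×387 + 2×69 + 3×46 + 413×9 = 464 + 774 + 138 + 138 + 3717 = 5231
L = 6594 / 5231 × 100 = 126.0562
Paasche component (current-period weights):
ΣP(t=1)Q(t=1) = 661×1 + 3×336 + 3×62 + 2×53 + 497×8 = 661 + 1008 + 186 + 106 + 3976 = 5937
ΣP(t=0)Q(t=1) = 464×1 + 2×336 + 2×62 + 3×53 + 413×8 = 464 + 672 + 124 + 159 + 3304 = 4723
P = 5937 / 4723 × 100 = 125.7040
Fisher = √(L × P) = √(126.0562 × 125.7040) = 125.8800

125.88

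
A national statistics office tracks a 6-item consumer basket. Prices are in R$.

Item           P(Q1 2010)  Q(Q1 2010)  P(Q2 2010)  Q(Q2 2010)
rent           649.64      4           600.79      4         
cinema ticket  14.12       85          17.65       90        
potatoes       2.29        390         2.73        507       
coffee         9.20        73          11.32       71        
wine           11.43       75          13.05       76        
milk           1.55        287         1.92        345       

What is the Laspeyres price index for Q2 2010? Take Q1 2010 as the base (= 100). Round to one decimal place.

Laspeyres price index uses base-period quantities as weights.
ΣP(Q2 2010)·Q(Q1 2010) = 600.79×4 + 17.65×85 + 2.73×390 + 11.32×73 + 13.05×75 + 1.92×287 = 2403.16 + 1500.25 + 1064.7 + 826.36 + 978.75 + 551.04 = 7324.26
ΣP(Q1 2010)·Q(Q1 2010) = 649.64×4 + 14.12×85 + 2.29×390 + 9.20×73 + 11.43×75 + 1.55×287 = 2598.56 + 1200.2 + 893.1 + 671.6 + 857.25 + 444.85 = 6665.56
Index = 7324.26 / 6665.56 × 100 = 109.8821

109.9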